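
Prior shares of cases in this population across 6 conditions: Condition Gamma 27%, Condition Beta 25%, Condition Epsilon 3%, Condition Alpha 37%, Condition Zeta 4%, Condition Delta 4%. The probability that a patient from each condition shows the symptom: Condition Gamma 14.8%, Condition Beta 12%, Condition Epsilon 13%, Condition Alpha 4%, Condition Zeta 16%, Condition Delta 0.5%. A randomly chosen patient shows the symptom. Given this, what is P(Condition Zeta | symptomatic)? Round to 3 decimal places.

0.067

By Bayes' rule, posterior ∝ prior × likelihood:
  Condition Gamma: 0.27 × 0.148 = 0.03996
  Condition Beta: 0.25 × 0.12 = 0.03
  Condition Epsilon: 0.03 × 0.13 = 0.0039
  Condition Alpha: 0.37 × 0.04 = 0.0148
  Condition Zeta: 0.04 × 0.16 = 0.0064
  Condition Delta: 0.04 × 0.005 = 0.0002
Sum = 0.09526.
P(Condition Zeta | evidence) = 0.0064 / 0.09526 ≈ 0.067.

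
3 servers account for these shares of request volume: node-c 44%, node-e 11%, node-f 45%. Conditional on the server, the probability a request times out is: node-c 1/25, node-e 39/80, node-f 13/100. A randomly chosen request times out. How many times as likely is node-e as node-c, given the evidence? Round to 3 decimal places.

Compute prior × likelihood for every hypothesis:
  node-c: 0.44 × 0.04 = 0.0176
  node-e: 0.11 × 0.4875 = 0.053625
  node-f: 0.45 × 0.13 = 0.0585
Sum = 0.129725.
The ratio is 0.053625 / 0.0176 (the normalizer cancels) = 3.047.

3.047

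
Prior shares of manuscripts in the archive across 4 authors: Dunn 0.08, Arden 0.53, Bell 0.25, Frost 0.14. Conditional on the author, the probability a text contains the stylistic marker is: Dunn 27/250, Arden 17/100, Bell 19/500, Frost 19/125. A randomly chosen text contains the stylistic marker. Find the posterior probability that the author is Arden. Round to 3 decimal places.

Unnormalized posteriors (prior × likelihood):
  Dunn: 0.08 × 0.108 = 0.00864
  Arden: 0.53 × 0.17 = 0.0901
  Bell: 0.25 × 0.038 = 0.0095
  Frost: 0.14 × 0.152 = 0.02128
Total = 0.12952.
P(Arden | evidence) = 0.0901 / 0.12952 ≈ 0.696.

0.696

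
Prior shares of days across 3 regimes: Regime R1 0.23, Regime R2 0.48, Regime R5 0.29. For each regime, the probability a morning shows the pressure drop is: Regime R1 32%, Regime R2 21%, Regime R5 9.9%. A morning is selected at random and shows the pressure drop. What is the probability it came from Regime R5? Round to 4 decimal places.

Prior × likelihood for each hypothesis:
  Regime R1: 0.23 × 0.32 = 0.0736
  Regime R2: 0.48 × 0.21 = 0.1008
  Regime R5: 0.29 × 0.099 = 0.02871
Sum = 0.20311.
P(Regime R5 | evidence) = 0.02871 / 0.20311 ≈ 0.1414.

0.1414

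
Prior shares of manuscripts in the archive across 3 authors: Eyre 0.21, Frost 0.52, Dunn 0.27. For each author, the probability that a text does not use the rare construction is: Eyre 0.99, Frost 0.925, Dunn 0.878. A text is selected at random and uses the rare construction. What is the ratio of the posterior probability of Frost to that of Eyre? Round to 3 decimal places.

Taking complements, P(rare-form | each) = Eyre 0.01, Frost 0.075, Dunn 0.122.
Compute prior × likelihood for every hypothesis:
  Eyre: 0.21 × 0.01 = 0.0021
  Frost: 0.52 × 0.075 = 0.039
  Dunn: 0.27 × 0.122 = 0.03294
Sum = 0.07404.
The ratio is 0.039 / 0.0021 (the normalizer cancels) = 18.571.

18.571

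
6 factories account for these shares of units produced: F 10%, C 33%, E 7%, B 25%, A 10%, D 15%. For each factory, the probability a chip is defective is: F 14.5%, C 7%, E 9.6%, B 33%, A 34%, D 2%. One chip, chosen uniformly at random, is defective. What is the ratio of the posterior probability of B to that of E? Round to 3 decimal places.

Compute prior × likelihood for every hypothesis:
  F: 0.1 × 0.145 = 0.0145
  C: 0.33 × 0.07 = 0.0231
  E: 0.07 × 0.096 = 0.00672
  B: 0.25 × 0.33 = 0.0825
  A: 0.1 × 0.34 = 0.034
  D: 0.15 × 0.02 = 0.003
Normalizing constant = 0.16382.
The ratio is 0.0825 / 0.00672 (the normalizer cancels) = 12.277.

12.277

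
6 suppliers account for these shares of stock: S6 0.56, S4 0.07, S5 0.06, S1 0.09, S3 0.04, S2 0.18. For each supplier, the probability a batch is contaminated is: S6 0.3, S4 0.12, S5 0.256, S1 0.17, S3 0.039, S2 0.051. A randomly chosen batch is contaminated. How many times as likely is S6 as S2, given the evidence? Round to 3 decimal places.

By Bayes' rule, posterior ∝ prior × likelihood:
  S6: 0.56 × 0.3 = 0.168
  S4: 0.07 × 0.12 = 0.0084
  S5: 0.06 × 0.256 = 0.01536
  S1: 0.09 × 0.17 = 0.0153
  S3: 0.04 × 0.039 = 0.00156
  S2: 0.18 × 0.051 = 0.00918
Sum = 0.2178.
The ratio is 0.168 / 0.00918 (the normalizer cancels) = 18.301.

18.301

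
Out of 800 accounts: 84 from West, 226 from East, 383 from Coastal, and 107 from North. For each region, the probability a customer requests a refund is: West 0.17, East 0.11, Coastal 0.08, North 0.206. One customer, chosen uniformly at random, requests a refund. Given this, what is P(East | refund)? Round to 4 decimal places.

Prior × likelihood for each hypothesis:
  West: 0.105 × 0.17 = 0.01785
  East: 0.2825 × 0.11 = 0.031075
  Coastal: 0.47875 × 0.08 = 0.0383
  North: 0.13375 × 0.206 = 0.0275525
Sum = 0.1147775.
P(East | evidence) = 0.031075 / 0.1147775 ≈ 0.2707.

0.2707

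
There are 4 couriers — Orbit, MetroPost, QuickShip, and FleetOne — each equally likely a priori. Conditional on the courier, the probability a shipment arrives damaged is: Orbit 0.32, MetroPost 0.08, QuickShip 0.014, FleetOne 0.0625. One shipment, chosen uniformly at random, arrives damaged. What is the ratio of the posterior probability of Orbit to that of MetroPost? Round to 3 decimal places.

4.000

With a uniform prior (1/4 each), posterior ∝ likelihood:
  Orbit: 0.32
  MetroPost: 0.08
  QuickShip: 0.014
  FleetOne: 0.0625
Total = 0.4765.
The ratio is 0.32 / 0.08 (the normalizer cancels) = 4.000.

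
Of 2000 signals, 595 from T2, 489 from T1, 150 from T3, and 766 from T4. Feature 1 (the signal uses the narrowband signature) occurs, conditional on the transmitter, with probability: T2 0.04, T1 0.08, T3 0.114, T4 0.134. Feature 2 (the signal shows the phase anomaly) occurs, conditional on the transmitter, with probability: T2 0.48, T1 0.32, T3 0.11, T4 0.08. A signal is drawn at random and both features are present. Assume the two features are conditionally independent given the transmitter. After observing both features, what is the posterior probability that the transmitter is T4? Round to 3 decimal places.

Unnormalized posteriors (prior × likelihood):
  T2: 0.2975 × 0.04 × 0.48 = 0.005712
  T1: 0.2445 × 0.08 × 0.32 = 0.0062592
  T3: 0.075 × 0.114 × 0.11 = 0.0009405
  T4: 0.383 × 0.134 × 0.08 = 0.00410576
Sum = 0.01701746.
P(T4 | evidence) = 0.00410576 / 0.01701746 ≈ 0.241.

0.241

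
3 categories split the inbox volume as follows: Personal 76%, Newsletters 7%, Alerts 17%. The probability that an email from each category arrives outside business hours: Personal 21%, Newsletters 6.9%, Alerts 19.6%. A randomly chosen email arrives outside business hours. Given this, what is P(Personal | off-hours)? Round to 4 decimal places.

Compute prior × likelihood for every hypothesis:
  Personal: 0.76 × 0.21 = 0.1596
  Newsletters: 0.07 × 0.069 = 0.00483
  Alerts: 0.17 × 0.196 = 0.03332
Total = 0.19775.
P(Personal | evidence) = 0.1596 / 0.19775 ≈ 0.8071.

0.8071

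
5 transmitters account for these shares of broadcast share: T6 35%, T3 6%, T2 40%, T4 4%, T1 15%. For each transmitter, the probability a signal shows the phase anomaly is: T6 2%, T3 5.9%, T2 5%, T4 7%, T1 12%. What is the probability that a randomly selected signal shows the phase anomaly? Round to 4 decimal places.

0.0513

By Bayes' rule, posterior ∝ prior × likelihood:
  T6: 0.35 × 0.02 = 0.007
  T3: 0.06 × 0.059 = 0.00354
  T2: 0.4 × 0.05 = 0.02
  T4: 0.04 × 0.07 = 0.0028
  T1: 0.15 × 0.12 = 0.018
P(anomaly) = 0.007 + 0.00354 + 0.02 + 0.0028 + 0.018 = 0.05134 → 0.0513.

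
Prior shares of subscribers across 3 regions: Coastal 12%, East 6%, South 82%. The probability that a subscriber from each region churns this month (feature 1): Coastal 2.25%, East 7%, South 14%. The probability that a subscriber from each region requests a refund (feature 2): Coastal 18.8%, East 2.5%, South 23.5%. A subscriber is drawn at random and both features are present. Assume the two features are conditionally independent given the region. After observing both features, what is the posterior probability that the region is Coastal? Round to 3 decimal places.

0.018

Prior × likelihood for each hypothesis:
  Coastal: 0.12 × 0.0225 × 0.188 = 0.0005076
  East: 0.06 × 0.07 × 0.025 = 0.000105
  South: 0.82 × 0.14 × 0.235 = 0.026978
Normalizing constant = 0.0275906.
P(Coastal | evidence) = 0.0005076 / 0.0275906 ≈ 0.018.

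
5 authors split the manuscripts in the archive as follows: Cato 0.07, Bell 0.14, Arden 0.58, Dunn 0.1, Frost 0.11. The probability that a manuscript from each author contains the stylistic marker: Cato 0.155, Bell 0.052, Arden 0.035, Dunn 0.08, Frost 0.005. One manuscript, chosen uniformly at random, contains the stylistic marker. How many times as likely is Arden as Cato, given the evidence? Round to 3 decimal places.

Prior × likelihood for each hypothesis:
  Cato: 0.07 × 0.155 = 0.01085
  Bell: 0.14 × 0.052 = 0.00728
  Arden: 0.58 × 0.035 = 0.0203
  Dunn: 0.1 × 0.08 = 0.008
  Frost: 0.11 × 0.005 = 0.00055
Normalizing constant = 0.04698.
The ratio is 0.0203 / 0.01085 (the normalizer cancels) = 1.871.

1.871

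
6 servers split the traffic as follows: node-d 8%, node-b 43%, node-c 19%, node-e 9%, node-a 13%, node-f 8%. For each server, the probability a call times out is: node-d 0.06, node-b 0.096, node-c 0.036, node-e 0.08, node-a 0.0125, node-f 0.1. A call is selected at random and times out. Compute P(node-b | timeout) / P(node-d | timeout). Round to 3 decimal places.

Prior × likelihood for each hypothesis:
  node-d: 0.08 × 0.06 = 0.0048
  node-b: 0.43 × 0.096 = 0.04128
  node-c: 0.19 × 0.036 = 0.00684
  node-e: 0.09 × 0.08 = 0.0072
  node-a: 0.13 × 0.0125 = 0.001625
  node-f: 0.08 × 0.1 = 0.008
Normalizing constant = 0.069745.
The ratio is 0.04128 / 0.0048 (the normalizer cancels) = 8.600.

8.600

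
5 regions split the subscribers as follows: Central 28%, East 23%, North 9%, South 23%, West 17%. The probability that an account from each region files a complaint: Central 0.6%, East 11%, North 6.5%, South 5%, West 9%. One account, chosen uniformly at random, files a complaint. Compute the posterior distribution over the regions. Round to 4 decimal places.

Central 0.0282, East 0.4243, North 0.0981, South 0.1929, West 0.2566

Compute prior × likelihood for every hypothesis:
  Central: 0.28 × 0.006 = 0.00168
  East: 0.23 × 0.11 = 0.0253
  North: 0.09 × 0.065 = 0.00585
  South: 0.23 × 0.05 = 0.0115
  West: 0.17 × 0.09 = 0.0153
Sum = 0.05963.
P(Central | complaint) = 0.00168/0.05963 ≈ 0.0282
P(East | complaint) = 0.0253/0.05963 ≈ 0.4243
P(North | complaint) = 0.00585/0.05963 ≈ 0.0981
P(South | complaint) = 0.0115/0.05963 ≈ 0.1929
P(West | complaint) = 0.0153/0.05963 ≈ 0.2566
(Check: 0.0282+0.4243+0.0981+0.1929+0.2566 = 1.0001.)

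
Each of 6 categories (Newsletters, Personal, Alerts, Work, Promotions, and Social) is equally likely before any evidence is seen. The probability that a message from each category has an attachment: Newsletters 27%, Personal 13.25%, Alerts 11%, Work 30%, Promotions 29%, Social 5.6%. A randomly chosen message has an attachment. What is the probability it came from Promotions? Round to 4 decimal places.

0.2503

Since the prior is uniform, the posterior is proportional to the likelihood:
  Newsletters: 0.27
  Personal: 0.1325
  Alerts: 0.11
  Work: 0.3
  Promotions: 0.29
  Social: 0.056
Sum = 1.1585.
P(Promotions | evidence) = 0.29 / 1.1585 ≈ 0.2503.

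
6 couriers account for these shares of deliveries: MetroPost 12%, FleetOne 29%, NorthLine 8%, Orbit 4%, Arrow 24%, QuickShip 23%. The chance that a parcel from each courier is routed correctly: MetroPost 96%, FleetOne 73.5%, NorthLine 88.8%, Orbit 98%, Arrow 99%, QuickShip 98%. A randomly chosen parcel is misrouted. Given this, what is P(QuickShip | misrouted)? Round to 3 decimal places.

Taking complements, P(misrouted | each) = MetroPost 0.04, FleetOne 0.265, NorthLine 0.112, Orbit 0.02, Arrow 0.01, QuickShip 0.02.
By Bayes' rule, posterior ∝ prior × likelihood:
  MetroPost: 0.12 × 0.04 = 0.0048
  FleetOne: 0.29 × 0.265 = 0.07685
  NorthLine: 0.08 × 0.112 = 0.00896
  Orbit: 0.04 × 0.02 = 0.0008
  Arrow: 0.24 × 0.01 = 0.0024
  QuickShip: 0.23 × 0.02 = 0.0046
Normalizing constant = 0.09841.
P(QuickShip | evidence) = 0.0046 / 0.09841 ≈ 0.047.

0.047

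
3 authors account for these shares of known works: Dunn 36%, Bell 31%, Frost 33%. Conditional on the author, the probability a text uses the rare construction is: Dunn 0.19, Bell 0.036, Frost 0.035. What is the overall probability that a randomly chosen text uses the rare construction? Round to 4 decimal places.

0.0911

By Bayes' rule, posterior ∝ prior × likelihood:
  Dunn: 0.36 × 0.19 = 0.0684
  Bell: 0.31 × 0.036 = 0.01116
  Frost: 0.33 × 0.035 = 0.01155
P(rare-form) = 0.0684 + 0.01116 + 0.01155 = 0.09111 → 0.0911.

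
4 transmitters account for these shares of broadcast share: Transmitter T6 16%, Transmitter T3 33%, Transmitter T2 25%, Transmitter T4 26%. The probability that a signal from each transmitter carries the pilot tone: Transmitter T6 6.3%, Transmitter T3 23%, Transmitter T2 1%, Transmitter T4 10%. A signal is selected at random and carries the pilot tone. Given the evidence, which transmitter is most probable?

Compute prior × likelihood for every hypothesis:
  Transmitter T6: 0.16 × 0.063 = 0.01008
  Transmitter T3: 0.33 × 0.23 = 0.0759
  Transmitter T2: 0.25 × 0.01 = 0.0025
  Transmitter T4: 0.26 × 0.1 = 0.026
Normalizing constant = 0.11448.
Largest term belongs to Transmitter T3, so Transmitter T3 is most probable.

Transmitter T3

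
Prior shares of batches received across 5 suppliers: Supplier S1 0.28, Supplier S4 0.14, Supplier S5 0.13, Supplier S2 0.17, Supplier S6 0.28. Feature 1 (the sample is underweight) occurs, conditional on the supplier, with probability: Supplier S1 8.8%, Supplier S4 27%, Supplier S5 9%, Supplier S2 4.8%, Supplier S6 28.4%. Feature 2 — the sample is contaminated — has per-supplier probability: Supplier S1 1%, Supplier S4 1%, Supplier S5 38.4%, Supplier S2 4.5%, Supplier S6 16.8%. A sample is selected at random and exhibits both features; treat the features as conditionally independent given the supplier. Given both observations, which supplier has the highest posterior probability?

Supplier S6

Unnormalized posteriors (prior × likelihood):
  Supplier S1: 0.28 × 0.088 × 0.01 = 0.0002464
  Supplier S4: 0.14 × 0.27 × 0.01 = 0.000378
  Supplier S5: 0.13 × 0.09 × 0.384 = 0.0044928
  Supplier S2: 0.17 × 0.048 × 0.045 = 0.0003672
  Supplier S6: 0.28 × 0.284 × 0.168 = 0.01335936
Sum = 0.01884376.
Largest term belongs to Supplier S6, so Supplier S6 is most probable.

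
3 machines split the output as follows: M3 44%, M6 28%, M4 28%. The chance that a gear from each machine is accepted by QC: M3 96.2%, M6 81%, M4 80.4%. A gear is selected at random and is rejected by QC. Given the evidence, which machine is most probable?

M4

Taking complements, P(rejected | each) = M3 0.038, M6 0.19, M4 0.196.
Unnormalized posteriors (prior × likelihood):
  M3: 0.44 × 0.038 = 0.01672
  M6: 0.28 × 0.19 = 0.0532
  M4: 0.28 × 0.196 = 0.05488
Normalizing constant = 0.1248.
Largest term belongs to M4, so M4 is most probable.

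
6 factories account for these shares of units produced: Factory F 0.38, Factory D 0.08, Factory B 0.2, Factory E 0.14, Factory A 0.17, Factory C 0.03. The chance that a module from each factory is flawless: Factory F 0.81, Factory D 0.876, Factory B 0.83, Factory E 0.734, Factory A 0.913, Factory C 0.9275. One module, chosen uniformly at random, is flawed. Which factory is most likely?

Factory F

Taking complements, P(flawed | each) = Factory F 0.19, Factory D 0.124, Factory B 0.17, Factory E 0.266, Factory A 0.087, Factory C 0.0725.
By Bayes' rule, posterior ∝ prior × likelihood:
  Factory F: 0.38 × 0.19 = 0.0722
  Factory D: 0.08 × 0.124 = 0.00992
  Factory B: 0.2 × 0.17 = 0.034
  Factory E: 0.14 × 0.266 = 0.03724
  Factory A: 0.17 × 0.087 = 0.01479
  Factory C: 0.03 × 0.0725 = 0.002175
Normalizing constant = 0.170325.
Largest term belongs to Factory F, so Factory F is most probable.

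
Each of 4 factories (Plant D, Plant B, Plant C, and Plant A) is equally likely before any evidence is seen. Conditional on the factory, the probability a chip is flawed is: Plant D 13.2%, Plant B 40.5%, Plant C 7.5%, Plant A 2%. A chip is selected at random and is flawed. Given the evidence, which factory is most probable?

Plant B

With a uniform prior (1/4 each), posterior ∝ likelihood:
  Plant D: 0.132
  Plant B: 0.405
  Plant C: 0.075
  Plant A: 0.02
Normalizing constant = 0.632.
Largest term belongs to Plant B, so Plant B is most probable.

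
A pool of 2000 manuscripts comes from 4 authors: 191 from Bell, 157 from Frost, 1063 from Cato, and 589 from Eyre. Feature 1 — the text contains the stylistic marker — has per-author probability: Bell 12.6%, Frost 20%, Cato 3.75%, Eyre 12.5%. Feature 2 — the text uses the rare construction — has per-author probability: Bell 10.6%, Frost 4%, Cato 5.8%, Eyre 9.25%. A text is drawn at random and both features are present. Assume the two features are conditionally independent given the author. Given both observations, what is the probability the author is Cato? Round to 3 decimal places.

Unnormalized posteriors (prior × likelihood):
  Bell: 0.0955 × 0.126 × 0.106 = 0.001275498
  Frost: 0.0785 × 0.2 × 0.04 = 0.000628
  Cato: 0.5315 × 0.0375 × 0.058 = 0.0011560125
  Eyre: 0.2945 × 0.125 × 0.0925 = 0.00340515625
Normalizing constant = 0.00646466675.
P(Cato | evidence) = 0.0011560125 / 0.00646466675 ≈ 0.179.

0.179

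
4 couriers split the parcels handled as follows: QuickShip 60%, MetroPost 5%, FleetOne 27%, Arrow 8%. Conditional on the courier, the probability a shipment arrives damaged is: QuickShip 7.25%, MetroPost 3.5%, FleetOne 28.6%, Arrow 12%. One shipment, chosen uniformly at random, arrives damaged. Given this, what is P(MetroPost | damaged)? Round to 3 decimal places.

0.013

Compute prior × likelihood for every hypothesis:
  QuickShip: 0.6 × 0.0725 = 0.0435
  MetroPost: 0.05 × 0.035 = 0.00175
  FleetOne: 0.27 × 0.286 = 0.07722
  Arrow: 0.08 × 0.12 = 0.0096
Sum = 0.13207.
P(MetroPost | evidence) = 0.00175 / 0.13207 ≈ 0.013.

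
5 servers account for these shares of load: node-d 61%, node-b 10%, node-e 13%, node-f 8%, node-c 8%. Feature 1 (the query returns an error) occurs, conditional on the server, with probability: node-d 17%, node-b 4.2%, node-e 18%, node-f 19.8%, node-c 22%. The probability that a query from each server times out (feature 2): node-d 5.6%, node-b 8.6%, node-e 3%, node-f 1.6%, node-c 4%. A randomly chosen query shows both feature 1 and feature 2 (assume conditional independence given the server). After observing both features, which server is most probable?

Prior × likelihood for each hypothesis:
  node-d: 0.61 × 0.17 × 0.056 = 0.0058072
  node-b: 0.1 × 0.042 × 0.086 = 0.0003612
  node-e: 0.13 × 0.18 × 0.03 = 0.000702
  node-f: 0.08 × 0.198 × 0.016 = 0.00025344
  node-c: 0.08 × 0.22 × 0.04 = 0.000704
Normalizing constant = 0.00782784.
Largest term belongs to node-d, so node-d is most probable.

node-d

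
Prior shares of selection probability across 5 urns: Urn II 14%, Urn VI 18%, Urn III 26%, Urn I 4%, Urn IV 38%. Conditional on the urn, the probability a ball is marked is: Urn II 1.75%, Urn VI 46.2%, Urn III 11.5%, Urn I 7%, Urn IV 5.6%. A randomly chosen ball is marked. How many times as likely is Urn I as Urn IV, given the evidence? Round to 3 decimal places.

By Bayes' rule, posterior ∝ prior × likelihood:
  Urn II: 0.14 × 0.0175 = 0.00245
  Urn VI: 0.18 × 0.462 = 0.08316
  Urn III: 0.26 × 0.115 = 0.0299
  Urn I: 0.04 × 0.07 = 0.0028
  Urn IV: 0.38 × 0.056 = 0.02128
Normalizing constant = 0.13959.
The ratio is 0.0028 / 0.02128 (the normalizer cancels) = 0.132.

0.132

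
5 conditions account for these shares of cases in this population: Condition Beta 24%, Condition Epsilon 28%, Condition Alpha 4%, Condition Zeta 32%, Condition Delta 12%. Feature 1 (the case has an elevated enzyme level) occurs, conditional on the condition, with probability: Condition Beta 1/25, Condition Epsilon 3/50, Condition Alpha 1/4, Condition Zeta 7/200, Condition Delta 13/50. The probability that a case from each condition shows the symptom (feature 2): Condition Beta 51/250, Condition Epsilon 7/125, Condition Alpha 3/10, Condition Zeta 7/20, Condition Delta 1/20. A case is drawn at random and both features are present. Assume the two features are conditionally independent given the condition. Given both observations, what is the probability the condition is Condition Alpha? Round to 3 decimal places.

By Bayes' rule, posterior ∝ prior × likelihood:
  Condition Beta: 0.24 × 0.04 × 0.204 = 0.0019584
  Condition Epsilon: 0.28 × 0.06 × 0.056 = 0.0009408
  Condition Alpha: 0.04 × 0.25 × 0.3 = 0.003
  Condition Zeta: 0.32 × 0.035 × 0.35 = 0.00392
  Condition Delta: 0.12 × 0.26 × 0.05 = 0.00156
Total = 0.0113792.
P(Condition Alpha | evidence) = 0.003 / 0.0113792 ≈ 0.264.

0.264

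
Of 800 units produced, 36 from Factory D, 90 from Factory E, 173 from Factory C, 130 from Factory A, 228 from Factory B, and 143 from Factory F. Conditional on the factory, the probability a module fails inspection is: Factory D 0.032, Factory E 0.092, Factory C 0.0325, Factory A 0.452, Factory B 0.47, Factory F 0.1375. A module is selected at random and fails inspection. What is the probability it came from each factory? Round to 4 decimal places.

Factory D 0.0057, Factory E 0.0413, Factory C 0.0280, Factory A 0.2929, Factory B 0.5341, Factory F 0.0980

Compute prior × likelihood for every hypothesis:
  Factory D: 0.045 × 0.032 = 0.00144
  Factory E: 0.1125 × 0.092 = 0.01035
  Factory C: 0.21625 × 0.0325 = 0.007028125
  Factory A: 0.1625 × 0.452 = 0.07345
  Factory B: 0.285 × 0.47 = 0.13395
  Factory F: 0.17875 × 0.1375 = 0.024578125
Sum = 0.25079625.
P(Factory D | nonconforming) = 0.00144/0.25079625 ≈ 0.0057
P(Factory E | nonconforming) = 0.01035/0.25079625 ≈ 0.0413
P(Factory C | nonconforming) = 0.007028125/0.25079625 ≈ 0.0280
P(Factory A | nonconforming) = 0.07345/0.25079625 ≈ 0.2929
P(Factory B | nonconforming) = 0.13395/0.25079625 ≈ 0.5341
P(Factory F | nonconforming) = 0.024578125/0.25079625 ≈ 0.0980
(Check: 0.0057+0.0413+0.0280+0.2929+0.5341+0.0980 = 1.0000.)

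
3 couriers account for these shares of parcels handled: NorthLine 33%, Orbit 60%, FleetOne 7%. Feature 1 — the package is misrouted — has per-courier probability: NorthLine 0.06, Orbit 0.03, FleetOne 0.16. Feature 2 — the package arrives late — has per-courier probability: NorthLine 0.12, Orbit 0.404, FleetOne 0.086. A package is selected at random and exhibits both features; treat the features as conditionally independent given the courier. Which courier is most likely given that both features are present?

Orbit

Compute prior × likelihood for every hypothesis:
  NorthLine: 0.33 × 0.06 × 0.12 = 0.002376
  Orbit: 0.6 × 0.03 × 0.404 = 0.007272
  FleetOne: 0.07 × 0.16 × 0.086 = 0.0009632
Sum = 0.0106112.
Largest term belongs to Orbit, so Orbit is most probable.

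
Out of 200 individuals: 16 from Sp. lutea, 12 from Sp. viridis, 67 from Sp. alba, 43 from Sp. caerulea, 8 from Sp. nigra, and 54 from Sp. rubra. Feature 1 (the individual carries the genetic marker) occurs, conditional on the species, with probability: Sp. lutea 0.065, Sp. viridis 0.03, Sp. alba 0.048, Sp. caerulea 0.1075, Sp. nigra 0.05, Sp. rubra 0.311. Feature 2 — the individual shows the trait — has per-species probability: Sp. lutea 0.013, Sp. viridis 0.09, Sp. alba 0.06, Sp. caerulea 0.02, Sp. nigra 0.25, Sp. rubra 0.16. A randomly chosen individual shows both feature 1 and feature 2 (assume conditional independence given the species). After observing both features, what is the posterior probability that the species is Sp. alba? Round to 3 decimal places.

0.062

Compute prior × likelihood for every hypothesis:
  Sp. lutea: 0.08 × 0.065 × 0.013 = 0.0000676
  Sp. viridis: 0.06 × 0.03 × 0.09 = 0.000162
  Sp. alba: 0.335 × 0.048 × 0.06 = 0.0009648
  Sp. caerulea: 0.215 × 0.1075 × 0.02 = 0.00046225
  Sp. nigra: 0.04 × 0.05 × 0.25 = 0.0005
  Sp. rubra: 0.27 × 0.311 × 0.16 = 0.0134352
Sum = 0.01559185.
P(Sp. alba | evidence) = 0.0009648 / 0.01559185 ≈ 0.062.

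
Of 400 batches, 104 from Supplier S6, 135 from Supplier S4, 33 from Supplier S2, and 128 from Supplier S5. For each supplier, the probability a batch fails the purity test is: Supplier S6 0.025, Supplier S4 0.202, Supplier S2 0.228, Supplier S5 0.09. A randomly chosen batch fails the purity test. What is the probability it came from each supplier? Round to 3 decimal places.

Supplier S6 0.053, Supplier S4 0.558, Supplier S2 0.154, Supplier S5 0.236

Compute prior × likelihood for every hypothesis:
  Supplier S6: 0.26 × 0.025 = 0.0065
  Supplier S4: 0.3375 × 0.202 = 0.068175
  Supplier S2: 0.0825 × 0.228 = 0.01881
  Supplier S5: 0.32 × 0.09 = 0.0288
Sum = 0.122285.
P(Supplier S6 | off-spec) = 0.0065/0.122285 ≈ 0.053
P(Supplier S4 | off-spec) = 0.068175/0.122285 ≈ 0.558
P(Supplier S2 | off-spec) = 0.01881/0.122285 ≈ 0.154
P(Supplier S5 | off-spec) = 0.0288/0.122285 ≈ 0.236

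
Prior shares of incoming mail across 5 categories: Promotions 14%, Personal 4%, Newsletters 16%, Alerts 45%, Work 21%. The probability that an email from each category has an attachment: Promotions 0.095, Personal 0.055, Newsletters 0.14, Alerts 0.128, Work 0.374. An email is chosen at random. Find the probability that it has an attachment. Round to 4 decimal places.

0.1740

Unnormalized posteriors (prior × likelihood):
  Promotions: 0.14 × 0.095 = 0.0133
  Personal: 0.04 × 0.055 = 0.0022
  Newsletters: 0.16 × 0.14 = 0.0224
  Alerts: 0.45 × 0.128 = 0.0576
  Work: 0.21 × 0.374 = 0.07854
P(attachment) = 0.0133 + 0.0022 + 0.0224 + 0.0576 + 0.07854 = 0.17404 → 0.1740.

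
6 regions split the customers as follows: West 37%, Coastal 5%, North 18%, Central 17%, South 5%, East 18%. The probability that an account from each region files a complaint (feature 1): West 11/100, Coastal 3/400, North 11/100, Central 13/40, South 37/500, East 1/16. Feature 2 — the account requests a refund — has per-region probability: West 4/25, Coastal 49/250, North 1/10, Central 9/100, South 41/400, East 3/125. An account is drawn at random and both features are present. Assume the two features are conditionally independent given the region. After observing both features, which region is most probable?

Compute prior × likelihood for every hypothesis:
  West: 0.37 × 0.11 × 0.16 = 0.006512
  Coastal: 0.05 × 0.0075 × 0.196 = 0.0000735
  North: 0.18 × 0.11 × 0.1 = 0.00198
  Central: 0.17 × 0.325 × 0.09 = 0.0049725
  South: 0.05 × 0.074 × 0.1025 = 0.00037925
  East: 0.18 × 0.0625 × 0.024 = 0.00027
Total = 0.01418725.
Largest term belongs to West, so West is most probable.

West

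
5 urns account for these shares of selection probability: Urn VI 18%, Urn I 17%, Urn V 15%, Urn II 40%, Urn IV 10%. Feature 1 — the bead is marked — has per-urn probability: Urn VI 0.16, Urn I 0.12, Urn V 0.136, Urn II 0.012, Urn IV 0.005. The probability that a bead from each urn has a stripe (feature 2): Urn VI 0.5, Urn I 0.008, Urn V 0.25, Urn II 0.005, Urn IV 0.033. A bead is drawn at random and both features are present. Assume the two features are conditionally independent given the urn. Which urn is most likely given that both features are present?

Urn VI

Compute prior × likelihood for every hypothesis:
  Urn VI: 0.18 × 0.16 × 0.5 = 0.0144
  Urn I: 0.17 × 0.12 × 0.008 = 0.0001632
  Urn V: 0.15 × 0.136 × 0.25 = 0.0051
  Urn II: 0.4 × 0.012 × 0.005 = 0.000024
  Urn IV: 0.1 × 0.005 × 0.033 = 0.0000165
Normalizing constant = 0.0197037.
Largest term belongs to Urn VI, so Urn VI is most probable.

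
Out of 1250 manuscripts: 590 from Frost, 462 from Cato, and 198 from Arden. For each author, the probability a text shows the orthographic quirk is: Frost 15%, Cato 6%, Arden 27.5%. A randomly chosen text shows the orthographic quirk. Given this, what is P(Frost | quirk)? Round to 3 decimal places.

0.519

Unnormalized posteriors (prior × likelihood):
  Frost: 0.472 × 0.15 = 0.0708
  Cato: 0.3696 × 0.06 = 0.022176
  Arden: 0.1584 × 0.275 = 0.04356
Total = 0.136536.
P(Frost | evidence) = 0.0708 / 0.136536 ≈ 0.519.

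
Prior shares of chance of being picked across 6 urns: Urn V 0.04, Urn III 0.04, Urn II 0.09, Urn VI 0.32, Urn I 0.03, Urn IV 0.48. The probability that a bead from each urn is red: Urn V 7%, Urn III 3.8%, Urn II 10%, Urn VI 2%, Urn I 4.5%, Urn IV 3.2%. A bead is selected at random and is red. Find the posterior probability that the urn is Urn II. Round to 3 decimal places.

Compute prior × likelihood for every hypothesis:
  Urn V: 0.04 × 0.07 = 0.0028
  Urn III: 0.04 × 0.038 = 0.00152
  Urn II: 0.09 × 0.1 = 0.009
  Urn VI: 0.32 × 0.02 = 0.0064
  Urn I: 0.03 × 0.045 = 0.00135
  Urn IV: 0.48 × 0.032 = 0.01536
Sum = 0.03643.
P(Urn II | evidence) = 0.009 / 0.03643 ≈ 0.247.

0.247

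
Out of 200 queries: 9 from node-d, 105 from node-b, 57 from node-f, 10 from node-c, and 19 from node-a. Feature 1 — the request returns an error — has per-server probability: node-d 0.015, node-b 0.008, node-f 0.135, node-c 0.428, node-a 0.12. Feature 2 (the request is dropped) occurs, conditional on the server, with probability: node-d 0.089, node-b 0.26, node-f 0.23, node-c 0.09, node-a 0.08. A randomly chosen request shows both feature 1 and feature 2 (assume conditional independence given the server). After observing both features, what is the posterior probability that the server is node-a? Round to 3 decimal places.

Unnormalized posteriors (prior × likelihood):
  node-d: 0.045 × 0.015 × 0.089 = 0.000060075
  node-b: 0.525 × 0.008 × 0.26 = 0.001092
  node-f: 0.285 × 0.135 × 0.23 = 0.00884925
  node-c: 0.05 × 0.428 × 0.09 = 0.001926
  node-a: 0.095 × 0.12 × 0.08 = 0.000912
Sum = 0.012839325.
P(node-a | evidence) = 0.000912 / 0.012839325 ≈ 0.071.

0.071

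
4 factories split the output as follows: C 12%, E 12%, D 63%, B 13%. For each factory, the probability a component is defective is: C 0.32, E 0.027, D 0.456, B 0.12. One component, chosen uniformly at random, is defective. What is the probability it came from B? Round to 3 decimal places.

0.045

Prior × likelihood for each hypothesis:
  C: 0.12 × 0.32 = 0.0384
  E: 0.12 × 0.027 = 0.00324
  D: 0.63 × 0.456 = 0.28728
  B: 0.13 × 0.12 = 0.0156
Sum = 0.34452.
P(B | evidence) = 0.0156 / 0.34452 ≈ 0.045.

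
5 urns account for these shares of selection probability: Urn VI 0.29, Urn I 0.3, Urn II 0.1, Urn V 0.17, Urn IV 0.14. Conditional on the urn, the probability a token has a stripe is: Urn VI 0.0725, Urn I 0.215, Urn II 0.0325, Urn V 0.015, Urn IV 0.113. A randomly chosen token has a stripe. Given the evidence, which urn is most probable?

Urn I

By Bayes' rule, posterior ∝ prior × likelihood:
  Urn VI: 0.29 × 0.0725 = 0.021025
  Urn I: 0.3 × 0.215 = 0.0645
  Urn II: 0.1 × 0.0325 = 0.00325
  Urn V: 0.17 × 0.015 = 0.00255
  Urn IV: 0.14 × 0.113 = 0.01582
Sum = 0.107145.
Largest term belongs to Urn I, so Urn I is most probable.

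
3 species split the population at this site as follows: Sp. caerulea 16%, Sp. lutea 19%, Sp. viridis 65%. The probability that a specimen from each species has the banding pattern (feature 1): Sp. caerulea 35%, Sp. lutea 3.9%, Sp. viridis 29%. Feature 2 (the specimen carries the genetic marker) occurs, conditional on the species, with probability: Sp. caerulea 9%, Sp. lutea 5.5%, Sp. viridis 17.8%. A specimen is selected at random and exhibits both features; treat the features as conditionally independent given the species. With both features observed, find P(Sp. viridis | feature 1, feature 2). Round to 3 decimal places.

Prior × likelihood for each hypothesis:
  Sp. caerulea: 0.16 × 0.35 × 0.09 = 0.00504
  Sp. lutea: 0.19 × 0.039 × 0.055 = 0.00040755
  Sp. viridis: 0.65 × 0.29 × 0.178 = 0.033553
Sum = 0.03900055.
P(Sp. viridis | evidence) = 0.033553 / 0.03900055 ≈ 0.860.

0.860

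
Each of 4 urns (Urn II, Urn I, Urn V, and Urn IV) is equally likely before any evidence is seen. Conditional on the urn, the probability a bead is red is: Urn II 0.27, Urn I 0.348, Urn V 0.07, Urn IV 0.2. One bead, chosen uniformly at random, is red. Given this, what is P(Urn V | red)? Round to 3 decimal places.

0.079

Since the prior is uniform, the posterior is proportional to the likelihood:
  Urn II: 0.27
  Urn I: 0.348
  Urn V: 0.07
  Urn IV: 0.2
Sum = 0.888.
P(Urn V | evidence) = 0.07 / 0.888 ≈ 0.079.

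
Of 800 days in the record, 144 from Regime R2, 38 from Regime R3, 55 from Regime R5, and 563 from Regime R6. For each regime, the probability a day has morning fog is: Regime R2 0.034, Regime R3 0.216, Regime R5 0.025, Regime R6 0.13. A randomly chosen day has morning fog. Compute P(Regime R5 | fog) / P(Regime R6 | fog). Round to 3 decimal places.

0.019

Compute prior × likelihood for every hypothesis:
  Regime R2: 0.18 × 0.034 = 0.00612
  Regime R3: 0.0475 × 0.216 = 0.01026
  Regime R5: 0.06875 × 0.025 = 0.00171875
  Regime R6: 0.70375 × 0.13 = 0.0914875
Normalizing constant = 0.10958625.
The ratio is 0.00171875 / 0.0914875 (the normalizer cancels) = 0.019.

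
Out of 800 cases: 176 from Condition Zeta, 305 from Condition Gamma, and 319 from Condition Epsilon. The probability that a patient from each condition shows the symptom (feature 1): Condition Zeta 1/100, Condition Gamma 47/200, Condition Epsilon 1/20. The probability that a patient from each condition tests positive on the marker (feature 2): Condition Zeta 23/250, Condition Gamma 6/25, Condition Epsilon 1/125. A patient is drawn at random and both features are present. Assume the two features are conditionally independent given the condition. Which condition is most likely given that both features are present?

Compute prior × likelihood for every hypothesis:
  Condition Zeta: 0.22 × 0.01 × 0.092 = 0.0002024
  Condition Gamma: 0.38125 × 0.235 × 0.24 = 0.0215025
  Condition Epsilon: 0.39875 × 0.05 × 0.008 = 0.0001595
Sum = 0.0218644.
Largest term belongs to Condition Gamma, so Condition Gamma is most probable.

Condition Gamma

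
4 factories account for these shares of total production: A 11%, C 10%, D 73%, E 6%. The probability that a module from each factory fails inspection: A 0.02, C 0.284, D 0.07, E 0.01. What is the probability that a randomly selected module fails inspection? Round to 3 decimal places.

Compute prior × likelihood for every hypothesis:
  A: 0.11 × 0.02 = 0.0022
  C: 0.1 × 0.284 = 0.0284
  D: 0.73 × 0.07 = 0.0511
  E: 0.06 × 0.01 = 0.0006
P(nonconforming) = 0.0022 + 0.0284 + 0.0511 + 0.0006 = 0.0823 → 0.082.

0.082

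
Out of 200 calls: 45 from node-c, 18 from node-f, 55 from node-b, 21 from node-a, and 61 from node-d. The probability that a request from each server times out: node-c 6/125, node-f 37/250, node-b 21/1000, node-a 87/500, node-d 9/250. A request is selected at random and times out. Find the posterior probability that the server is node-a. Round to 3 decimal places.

Prior × likelihood for each hypothesis:
  node-c: 0.225 × 0.048 = 0.0108
  node-f: 0.09 × 0.148 = 0.01332
  node-b: 0.275 × 0.021 = 0.005775
  node-a: 0.105 × 0.174 = 0.01827
  node-d: 0.305 × 0.036 = 0.01098
Sum = 0.059145.
P(node-a | evidence) = 0.01827 / 0.059145 ≈ 0.309.

0.309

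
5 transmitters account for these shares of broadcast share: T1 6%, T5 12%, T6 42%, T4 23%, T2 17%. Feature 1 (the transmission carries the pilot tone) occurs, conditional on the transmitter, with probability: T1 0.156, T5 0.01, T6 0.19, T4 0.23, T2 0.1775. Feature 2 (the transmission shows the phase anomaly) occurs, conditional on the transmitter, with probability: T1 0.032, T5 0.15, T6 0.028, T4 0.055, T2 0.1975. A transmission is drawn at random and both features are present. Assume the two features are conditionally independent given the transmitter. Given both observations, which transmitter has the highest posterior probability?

By Bayes' rule, posterior ∝ prior × likelihood:
  T1: 0.06 × 0.156 × 0.032 = 0.00029952
  T5: 0.12 × 0.01 × 0.15 = 0.00018
  T6: 0.42 × 0.19 × 0.028 = 0.0022344
  T4: 0.23 × 0.23 × 0.055 = 0.0029095
  T2: 0.17 × 0.1775 × 0.1975 = 0.0059595625
Normalizing constant = 0.0115829825.
Largest term belongs to T2, so T2 is most probable.

T2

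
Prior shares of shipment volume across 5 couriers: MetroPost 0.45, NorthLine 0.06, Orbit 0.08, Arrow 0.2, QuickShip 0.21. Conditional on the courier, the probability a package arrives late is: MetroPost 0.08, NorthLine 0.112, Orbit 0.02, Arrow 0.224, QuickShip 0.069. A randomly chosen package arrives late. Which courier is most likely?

Arrow

Compute prior × likelihood for every hypothesis:
  MetroPost: 0.45 × 0.08 = 0.036
  NorthLine: 0.06 × 0.112 = 0.00672
  Orbit: 0.08 × 0.02 = 0.0016
  Arrow: 0.2 × 0.224 = 0.0448
  QuickShip: 0.21 × 0.069 = 0.01449
Sum = 0.10361.
Largest term belongs to Arrow, so Arrow is most probable.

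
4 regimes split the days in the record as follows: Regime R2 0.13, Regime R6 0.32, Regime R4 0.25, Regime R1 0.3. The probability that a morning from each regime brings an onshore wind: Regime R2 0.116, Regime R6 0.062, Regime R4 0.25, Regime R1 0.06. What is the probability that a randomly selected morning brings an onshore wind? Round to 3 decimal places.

Unnormalized posteriors (prior × likelihood):
  Regime R2: 0.13 × 0.116 = 0.01508
  Regime R6: 0.32 × 0.062 = 0.01984
  Regime R4: 0.25 × 0.25 = 0.0625
  Regime R1: 0.3 × 0.06 = 0.018
P(onshore) = 0.01508 + 0.01984 + 0.0625 + 0.018 = 0.11542 → 0.115.

0.115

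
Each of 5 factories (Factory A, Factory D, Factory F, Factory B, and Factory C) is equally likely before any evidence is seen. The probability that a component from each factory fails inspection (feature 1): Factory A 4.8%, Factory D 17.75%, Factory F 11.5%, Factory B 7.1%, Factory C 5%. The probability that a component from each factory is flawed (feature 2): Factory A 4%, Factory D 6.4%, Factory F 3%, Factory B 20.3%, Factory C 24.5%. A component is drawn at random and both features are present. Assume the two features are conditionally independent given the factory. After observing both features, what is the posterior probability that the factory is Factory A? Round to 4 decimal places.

With a uniform prior (1/5 each), posterior ∝ likelihood:
  Factory A: 0.048 × 0.04 = 0.00192
  Factory D: 0.1775 × 0.064 = 0.01136
  Factory F: 0.115 × 0.03 = 0.00345
  Factory B: 0.071 × 0.203 = 0.014413
  Factory C: 0.05 × 0.245 = 0.01225
Sum = 0.043393.
P(Factory A | evidence) = 0.00192 / 0.043393 ≈ 0.0442.

0.0442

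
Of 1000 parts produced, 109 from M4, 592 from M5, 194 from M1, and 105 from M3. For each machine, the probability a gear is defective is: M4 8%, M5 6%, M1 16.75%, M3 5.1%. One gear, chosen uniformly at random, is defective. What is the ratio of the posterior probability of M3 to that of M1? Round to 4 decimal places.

Compute prior × likelihood for every hypothesis:
  M4: 0.109 × 0.08 = 0.00872
  M5: 0.592 × 0.06 = 0.03552
  M1: 0.194 × 0.1675 = 0.032495
  M3: 0.105 × 0.051 = 0.005355
Total = 0.08209.
The ratio is 0.005355 / 0.032495 (the normalizer cancels) = 0.1648.

0.1648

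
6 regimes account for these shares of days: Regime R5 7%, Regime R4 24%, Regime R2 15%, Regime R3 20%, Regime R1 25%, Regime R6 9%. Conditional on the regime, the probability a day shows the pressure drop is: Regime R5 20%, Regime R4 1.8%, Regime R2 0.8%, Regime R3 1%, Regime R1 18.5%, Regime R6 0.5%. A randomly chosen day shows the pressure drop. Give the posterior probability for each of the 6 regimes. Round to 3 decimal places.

Regime R5 0.205, Regime R4 0.063, Regime R2 0.018, Regime R3 0.029, Regime R1 0.678, Regime R6 0.007

Compute prior × likelihood for every hypothesis:
  Regime R5: 0.07 × 0.2 = 0.014
  Regime R4: 0.24 × 0.018 = 0.00432
  Regime R2: 0.15 × 0.008 = 0.0012
  Regime R3: 0.2 × 0.01 = 0.002
  Regime R1: 0.25 × 0.185 = 0.04625
  Regime R6: 0.09 × 0.005 = 0.00045
Normalizing constant = 0.06822.
P(Regime R5 | drop) = 0.014/0.06822 ≈ 0.205
P(Regime R4 | drop) = 0.00432/0.06822 ≈ 0.063
P(Regime R2 | drop) = 0.0012/0.06822 ≈ 0.018
P(Regime R3 | drop) = 0.002/0.06822 ≈ 0.029
P(Regime R1 | drop) = 0.04625/0.06822 ≈ 0.678
P(Regime R6 | drop) = 0.00045/0.06822 ≈ 0.007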